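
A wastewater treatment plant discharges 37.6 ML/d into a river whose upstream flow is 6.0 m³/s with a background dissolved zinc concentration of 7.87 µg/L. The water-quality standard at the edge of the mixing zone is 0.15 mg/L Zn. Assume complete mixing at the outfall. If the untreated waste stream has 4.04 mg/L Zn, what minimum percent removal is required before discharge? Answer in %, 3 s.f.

37.6 ML/d = 0.4352 m³/s.
7.87 µg/L = 0.00787 mg/L.
Mass balance: 0.15·6.435 = 0.4352·Cₑ + 6·0.00787.
Cₑ = (0.9653 − 0.04722) / 0.4352 = 2.11 mg/L.
Required removal = 1 − 2.11/4.04 = 47.78 %.

47.8 %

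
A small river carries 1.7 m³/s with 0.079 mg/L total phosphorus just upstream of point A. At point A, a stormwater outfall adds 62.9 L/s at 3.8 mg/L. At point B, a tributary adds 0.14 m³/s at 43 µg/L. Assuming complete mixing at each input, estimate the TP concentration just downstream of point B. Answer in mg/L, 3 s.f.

62.9 L/s = 0.0629 m³/s.
After input A: C = (1.7·0.079 + 0.0629·3.8) / 1.763 = 0.2118 mg/L.
43 µg/L = 0.043 mg/L.
After input B: C = (1.763·0.2118 + 0.14·0.043) / 1.903 = 0.1993 mg/L.

0.199 mg/L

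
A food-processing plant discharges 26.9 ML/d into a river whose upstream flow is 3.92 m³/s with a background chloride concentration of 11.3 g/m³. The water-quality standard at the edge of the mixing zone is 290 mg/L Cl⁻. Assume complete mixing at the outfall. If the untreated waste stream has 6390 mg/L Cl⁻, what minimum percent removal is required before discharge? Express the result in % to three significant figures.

26.9 ML/d = 0.3113 m³/s.
Mass balance: 290·4.231 = 0.3113·Cₑ + 3.92·11.3.
Cₑ = (1227 − 44.3) / 0.3113 = 3799 mg/L.
Required removal = 1 − 3799/6390 = 40.55 %.

40.5 %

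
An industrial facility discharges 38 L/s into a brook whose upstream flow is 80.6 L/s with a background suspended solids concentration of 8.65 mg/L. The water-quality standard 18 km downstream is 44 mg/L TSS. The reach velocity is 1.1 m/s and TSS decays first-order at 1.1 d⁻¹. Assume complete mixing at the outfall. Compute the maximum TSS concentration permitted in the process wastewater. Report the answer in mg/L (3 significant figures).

38 L/s = 0.038 m³/s.
80.6 L/s = 0.0806 m³/s.
Travel time to the compliance point: t = 1.8e+04/1.1 = 1.636e+04 s = 0.1894 d; decay factor exp(−1.1·0.1894) = 0.8119.
So the concentration just after mixing may be at most 44/0.8119 = 54.19 mg/L.
Mass balance: 54.19·0.1186 = 0.038·Cₑ + 0.0806·8.65.
Cₑ = (6.427 − 0.6972) / 0.038 = 150.8 mg/L.

151 mg/L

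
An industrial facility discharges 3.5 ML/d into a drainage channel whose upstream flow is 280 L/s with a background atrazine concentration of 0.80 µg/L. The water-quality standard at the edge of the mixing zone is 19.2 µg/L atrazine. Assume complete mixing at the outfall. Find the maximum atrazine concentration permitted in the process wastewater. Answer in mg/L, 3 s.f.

0.146 mg/L

3.5 ML/d = 0.04051 m³/s.
280 L/s = 0.28 m³/s.
0.80 µg/L = 0.0008 mg/L.
19.2 µg/L = 0.0192 mg/L.
Mass balance: 0.0192·0.3205 = 0.04051·Cₑ + 0.28·0.0008.
Cₑ = (0.006154 − 0.000224) / 0.04051 = 0.1464 mg/L.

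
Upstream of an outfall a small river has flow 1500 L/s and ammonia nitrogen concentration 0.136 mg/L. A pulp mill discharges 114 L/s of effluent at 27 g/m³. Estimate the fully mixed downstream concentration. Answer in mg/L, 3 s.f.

2.03 mg/L

114 L/s = 0.114 m³/s.
1500 L/s = 1.5 m³/s.
Flow-weighted mixing gives C = (0.114·27 + 1.5·0.136) / (0.114 + 1.5) = 3.282/1.614 = 2.033 mg/L.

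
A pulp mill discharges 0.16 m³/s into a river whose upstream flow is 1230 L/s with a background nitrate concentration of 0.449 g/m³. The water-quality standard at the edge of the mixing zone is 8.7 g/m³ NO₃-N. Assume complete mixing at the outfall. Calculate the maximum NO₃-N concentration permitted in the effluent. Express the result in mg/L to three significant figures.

72.1 mg/L

1230 L/s = 1.23 m³/s.
Mass balance: 8.7·1.39 = 0.16·Cₑ + 1.23·0.449.
Cₑ = (12.09 − 0.5523) / 0.16 = 72.13 mg/L.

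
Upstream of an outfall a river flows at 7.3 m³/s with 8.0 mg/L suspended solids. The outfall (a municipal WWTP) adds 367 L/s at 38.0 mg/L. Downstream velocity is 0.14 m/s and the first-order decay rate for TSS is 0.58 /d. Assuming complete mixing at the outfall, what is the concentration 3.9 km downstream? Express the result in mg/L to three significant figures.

367 L/s = 0.367 m³/s.
After complete mixing, C₀ = (0.367·38 + 7.3·8) / 7.667 = 9.436 mg/L.
Travel time t = 3900 m / 0.14 m/s = 2.786e+04 s = 0.3224 d.
C = 9.436·exp(−0.58·0.3224) = 9.436·0.8294 = 7.827 mg/L.

7.83 mg/L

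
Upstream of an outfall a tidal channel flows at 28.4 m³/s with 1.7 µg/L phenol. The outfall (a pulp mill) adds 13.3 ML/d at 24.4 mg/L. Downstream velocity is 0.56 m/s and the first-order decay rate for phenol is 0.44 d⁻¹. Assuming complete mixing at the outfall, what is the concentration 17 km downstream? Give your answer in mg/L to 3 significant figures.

13.3 ML/d = 0.1539 m³/s.
1.7 µg/L = 0.0017 mg/L.
After complete mixing, C₀ = (0.1539·24.4 + 28.4·0.0017) / 28.55 = 0.1332 mg/L.
Travel time t = 1.7e+04 m / 0.56 m/s = 3.036e+04 s = 0.3514 d.
C = 0.1332·exp(−0.44·0.3514) = 0.1332·0.8568 = 0.1141 mg/L.

0.114 mg/L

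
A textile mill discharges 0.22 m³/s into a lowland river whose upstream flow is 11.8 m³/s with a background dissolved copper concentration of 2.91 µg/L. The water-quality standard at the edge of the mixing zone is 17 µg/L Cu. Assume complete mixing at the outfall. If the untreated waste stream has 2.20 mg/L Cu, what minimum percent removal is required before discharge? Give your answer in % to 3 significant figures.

64.9 %

2.91 µg/L = 0.00291 mg/L.
17 µg/L = 0.017 mg/L.
Mass balance: 0.017·12.02 = 0.22·Cₑ + 11.8·0.00291.
Cₑ = (0.2043 − 0.03434) / 0.22 = 0.7727 mg/L.
Required removal = 1 − 0.7727/2.20 = 64.88 %.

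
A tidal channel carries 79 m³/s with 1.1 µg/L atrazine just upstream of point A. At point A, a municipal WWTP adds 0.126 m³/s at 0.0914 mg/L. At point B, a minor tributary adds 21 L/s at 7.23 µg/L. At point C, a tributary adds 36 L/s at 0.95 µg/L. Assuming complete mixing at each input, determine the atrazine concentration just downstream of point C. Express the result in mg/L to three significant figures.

1.1 µg/L = 0.0011 mg/L.
After input A: C = (79·0.0011 + 0.126·0.0914) / 79.13 = 0.001244 mg/L.
21 L/s = 0.021 m³/s.
7.23 µg/L = 0.00723 mg/L.
After input B: C = (79.13·0.001244 + 0.021·0.00723) / 79.15 = 0.001245 mg/L.
36 L/s = 0.036 m³/s.
0.95 µg/L = 0.00095 mg/L.
After input C: C = (79.15·0.001245 + 0.036·0.00095) / 79.18 = 0.001245 mg/L.

0.00125 mg/L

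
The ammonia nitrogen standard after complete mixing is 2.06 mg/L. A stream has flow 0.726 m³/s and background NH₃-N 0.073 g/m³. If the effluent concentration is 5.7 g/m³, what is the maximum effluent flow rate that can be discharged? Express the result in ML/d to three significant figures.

Mass balance at complete mixing: C_std·(Q_w + Q_r) = Q_w·C_e + Q_r·C_b.
Rearranging, Q_w = Q_r·(C_std − C_b)/(C_e − C_std) = 0.726·(2.06 − 0.073) / (5.7 − 2.06) = 0.3963 m³/s.
= 34.24 ML/d.

34.2 ML/d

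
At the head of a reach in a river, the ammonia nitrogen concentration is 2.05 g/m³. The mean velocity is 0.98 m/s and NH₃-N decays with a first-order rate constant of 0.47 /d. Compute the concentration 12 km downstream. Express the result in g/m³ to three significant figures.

Travel time t = 12 km / 0.98 m/s = 1.2e+04/0.98 = 1.224e+04 s = 0.1417 d.
First-order decay: C = 2.05·exp(−0.47·0.1417) = 2.05·0.9356 = 1.918 g/m³.

1.92 g/m³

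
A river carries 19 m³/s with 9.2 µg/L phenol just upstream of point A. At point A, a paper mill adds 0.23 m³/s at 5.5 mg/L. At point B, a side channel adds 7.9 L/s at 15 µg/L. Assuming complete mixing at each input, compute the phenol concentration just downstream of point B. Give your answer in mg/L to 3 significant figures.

0.0748 mg/L

9.2 µg/L = 0.0092 mg/L.
After input A: C = (19·0.0092 + 0.23·5.5) / 19.23 = 0.07487 mg/L.
7.9 L/s = 0.0079 m³/s.
15 µg/L = 0.015 mg/L.
After input B: C = (19.23·0.07487 + 0.0079·0.015) / 19.24 = 0.07485 mg/L.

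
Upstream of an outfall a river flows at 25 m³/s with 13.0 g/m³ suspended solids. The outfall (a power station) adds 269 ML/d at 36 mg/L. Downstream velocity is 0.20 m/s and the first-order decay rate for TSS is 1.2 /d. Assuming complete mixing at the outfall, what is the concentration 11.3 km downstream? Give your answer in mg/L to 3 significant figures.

269 ML/d = 3.113 m³/s.
After complete mixing, C₀ = (3.113·36 + 25·13) / 28.11 = 15.55 mg/L.
Travel time t = 1.13e+04 m / 0.20 m/s = 5.65e+04 s = 0.6539 d.
C = 15.55·exp(−1.2·0.6539) = 15.55·0.4562 = 7.093 mg/L.

7.09 mg/L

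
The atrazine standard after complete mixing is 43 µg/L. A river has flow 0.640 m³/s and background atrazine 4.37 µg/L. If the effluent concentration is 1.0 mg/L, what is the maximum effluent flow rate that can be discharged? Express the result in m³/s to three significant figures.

4.37 µg/L = 0.00437 mg/L.
43 µg/L = 0.043 mg/L.
Mass balance at complete mixing: C_std·(Q_w + Q_r) = Q_w·C_e + Q_r·C_b.
Rearranging, Q_w = Q_r·(C_std − C_b)/(C_e − C_std) = 0.640·(0.043 − 0.00437) / (1 − 0.043) = 0.02583 m³/s.

0.0258 m³/s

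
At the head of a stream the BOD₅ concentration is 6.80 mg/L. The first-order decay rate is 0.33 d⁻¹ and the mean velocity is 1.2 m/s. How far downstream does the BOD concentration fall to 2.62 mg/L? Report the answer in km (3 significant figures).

300 km

From C = C₀·e^(−kt), t = ln(C₀/C)/k = ln(6.80/2.62)/0.33 = 0.9537/0.33 = 2.89 d.
Distance = v·t = 1.2 m/s × 2.497e+05 s = 2.997e+05 m = 299.7 km.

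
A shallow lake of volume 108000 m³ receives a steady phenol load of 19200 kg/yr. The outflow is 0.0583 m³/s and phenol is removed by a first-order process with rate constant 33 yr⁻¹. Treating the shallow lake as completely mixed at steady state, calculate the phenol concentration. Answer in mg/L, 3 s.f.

3.55 mg/L

Outflow Q = 0.0583 m³/s × 3.156e+07 s/yr = 1.84e+06 m³/yr.
Steady-state CSTR mass balance: W = Q·C + k·V·C, so C = W/(Q + kV).
Q + kV = 1.84e+06 + 33·108000 = 5.404e+06 m³/yr.
C = 19200/5.404e+06 = 0.003553 kg/m³ = 3.553 mg/L.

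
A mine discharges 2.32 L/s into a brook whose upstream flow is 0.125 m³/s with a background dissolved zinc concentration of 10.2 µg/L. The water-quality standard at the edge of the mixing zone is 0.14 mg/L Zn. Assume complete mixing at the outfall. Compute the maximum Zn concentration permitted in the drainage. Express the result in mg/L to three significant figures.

7.13 mg/L

2.32 L/s = 0.00232 m³/s.
10.2 µg/L = 0.0102 mg/L.
Mass balance: 0.14·0.1273 = 0.00232·Cₑ + 0.125·0.0102.
Cₑ = (0.01782 − 0.001275) / 0.00232 = 7.134 mg/L.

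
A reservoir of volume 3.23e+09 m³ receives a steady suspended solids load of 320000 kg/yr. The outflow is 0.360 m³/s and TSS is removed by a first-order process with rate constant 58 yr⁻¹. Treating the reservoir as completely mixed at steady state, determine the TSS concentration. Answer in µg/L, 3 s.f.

1.71 µg/L

Outflow Q = 0.360 m³/s × 3.156e+07 s/yr = 1.136e+07 m³/yr.
Steady-state CSTR mass balance: W = Q·C + k·V·C, so C = W/(Q + kV).
Q + kV = 1.136e+07 + 58·3.23e+09 = 1.874e+11 m³/yr.
C = 320000/1.874e+11 = 1.708e-06 kg/m³ = 0.001708 mg/L = 1.708 µg/L.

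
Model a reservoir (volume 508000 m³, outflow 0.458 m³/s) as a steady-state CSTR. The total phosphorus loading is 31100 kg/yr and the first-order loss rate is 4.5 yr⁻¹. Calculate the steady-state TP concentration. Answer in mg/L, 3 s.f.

1.86 mg/L

Outflow Q = 0.458 m³/s × 3.156e+07 s/yr = 1.445e+07 m³/yr.
Steady-state CSTR mass balance: W = Q·C + k·V·C, so C = W/(Q + kV).
Q + kV = 1.445e+07 + 4.5·508000 = 1.674e+07 m³/yr.
C = 31100/1.674e+07 = 0.001858 kg/m³ = 1.858 mg/L.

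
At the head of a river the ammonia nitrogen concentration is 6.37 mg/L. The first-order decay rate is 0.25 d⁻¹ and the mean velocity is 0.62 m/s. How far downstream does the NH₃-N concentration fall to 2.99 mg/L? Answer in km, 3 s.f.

From C = C₀·e^(−kt), t = ln(C₀/C)/k = ln(6.37/2.99)/0.25 = 0.7563/0.25 = 3.025 d.
Distance = v·t = 0.62 m/s × 2.614e+05 s = 1.621e+05 m = 162.1 km.

162 km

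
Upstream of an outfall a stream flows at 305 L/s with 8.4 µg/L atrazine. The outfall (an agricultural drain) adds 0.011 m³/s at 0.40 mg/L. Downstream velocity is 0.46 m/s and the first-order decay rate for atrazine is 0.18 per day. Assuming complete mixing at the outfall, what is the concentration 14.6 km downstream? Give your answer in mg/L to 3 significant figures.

0.0206 mg/L

305 L/s = 0.305 m³/s.
8.4 µg/L = 0.0084 mg/L.
After complete mixing, C₀ = (0.011·0.4 + 0.305·0.0084) / 0.316 = 0.02203 mg/L.
Travel time t = 1.46e+04 m / 0.46 m/s = 3.174e+04 s = 0.3674 d.
C = 0.02203·exp(−0.18·0.3674) = 0.02203·0.936 = 0.02062 mg/L.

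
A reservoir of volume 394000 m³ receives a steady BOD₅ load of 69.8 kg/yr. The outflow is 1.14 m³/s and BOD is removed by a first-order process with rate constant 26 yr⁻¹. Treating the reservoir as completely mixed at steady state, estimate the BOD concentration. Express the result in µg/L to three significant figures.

1.51 µg/L

Outflow Q = 1.14 m³/s × 3.156e+07 s/yr = 3.598e+07 m³/yr.
Steady-state CSTR mass balance: W = Q·C + k·V·C, so C = W/(Q + kV).
Q + kV = 3.598e+07 + 26·394000 = 4.622e+07 m³/yr.
C = 69.8/4.622e+07 = 1.51e-06 kg/m³ = 0.00151 mg/L = 1.51 µg/L.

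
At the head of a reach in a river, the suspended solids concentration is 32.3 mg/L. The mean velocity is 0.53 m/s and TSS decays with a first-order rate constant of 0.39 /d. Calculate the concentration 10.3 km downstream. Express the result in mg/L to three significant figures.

29.6 mg/L

Travel time t = 10.3 km / 0.53 m/s = 1.03e+04/0.53 = 1.943e+04 s = 0.2249 d.
First-order decay: C = 32.3·exp(−0.39·0.2249) = 32.3·0.916 = 29.59 mg/L.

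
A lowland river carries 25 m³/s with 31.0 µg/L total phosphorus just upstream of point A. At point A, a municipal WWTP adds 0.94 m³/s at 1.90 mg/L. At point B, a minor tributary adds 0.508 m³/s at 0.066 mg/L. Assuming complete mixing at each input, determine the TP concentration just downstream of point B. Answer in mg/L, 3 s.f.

31.0 µg/L = 0.031 mg/L.
After input A: C = (25·0.031 + 0.94·1.9) / 25.94 = 0.09873 mg/L.
After input B: C = (25.94·0.09873 + 0.508·0.066) / 26.45 = 0.0981 mg/L.

0.0981 mg/L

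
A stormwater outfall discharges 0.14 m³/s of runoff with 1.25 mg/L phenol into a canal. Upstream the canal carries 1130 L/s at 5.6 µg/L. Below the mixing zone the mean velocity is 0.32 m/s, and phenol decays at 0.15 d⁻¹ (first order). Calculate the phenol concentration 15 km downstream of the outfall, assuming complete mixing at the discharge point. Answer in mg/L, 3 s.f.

1130 L/s = 1.13 m³/s.
5.6 µg/L = 0.0056 mg/L.
After complete mixing, C₀ = (0.14·1.25 + 1.13·0.0056) / 1.27 = 0.1428 mg/L.
Travel time t = 1.5e+04 m / 0.32 m/s = 4.688e+04 s = 0.5425 d.
C = 0.1428·exp(−0.15·0.5425) = 0.1428·0.9218 = 0.1316 mg/L.

0.132 mg/L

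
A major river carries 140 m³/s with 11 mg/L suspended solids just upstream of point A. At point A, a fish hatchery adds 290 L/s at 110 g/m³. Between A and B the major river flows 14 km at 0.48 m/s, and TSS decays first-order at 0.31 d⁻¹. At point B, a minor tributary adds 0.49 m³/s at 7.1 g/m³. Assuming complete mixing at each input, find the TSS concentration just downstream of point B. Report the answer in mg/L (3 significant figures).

290 L/s = 0.29 m³/s.
After input A: C = (140·11 + 0.29·110) / 140.3 = 11.2 mg/L.
Over the 14 km reach to input B (t = 2.917e+04 s = 0.3376 d), decay gives C = 11.2·exp(−0.31·0.3376) = 10.09 mg/L.
After input B: C = (140.3·10.09 + 0.49·7.1) / 140.8 = 10.08 mg/L.

10.1 mg/L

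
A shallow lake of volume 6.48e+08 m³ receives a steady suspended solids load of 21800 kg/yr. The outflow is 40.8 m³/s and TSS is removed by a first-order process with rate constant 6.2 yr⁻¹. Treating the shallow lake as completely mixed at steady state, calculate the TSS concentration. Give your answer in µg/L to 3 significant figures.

4.11 µg/L

Outflow Q = 40.8 m³/s × 3.156e+07 s/yr = 1.288e+09 m³/yr.
Steady-state CSTR mass balance: W = Q·C + k·V·C, so C = W/(Q + kV).
Q + kV = 1.288e+09 + 6.2·6.48e+08 = 5.305e+09 m³/yr.
C = 21800/5.305e+09 = 4.109e-06 kg/m³ = 0.004109 mg/L = 4.109 µg/L.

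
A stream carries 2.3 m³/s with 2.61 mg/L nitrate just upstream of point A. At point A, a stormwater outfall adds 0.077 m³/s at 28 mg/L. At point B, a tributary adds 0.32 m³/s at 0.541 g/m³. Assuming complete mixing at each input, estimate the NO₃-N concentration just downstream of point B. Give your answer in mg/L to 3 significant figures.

After input A: C = (2.3·2.61 + 0.077·28) / 2.377 = 3.432 mg/L.
After input B: C = (2.377·3.432 + 0.32·0.541) / 2.697 = 3.089 mg/L.

3.09 mg/L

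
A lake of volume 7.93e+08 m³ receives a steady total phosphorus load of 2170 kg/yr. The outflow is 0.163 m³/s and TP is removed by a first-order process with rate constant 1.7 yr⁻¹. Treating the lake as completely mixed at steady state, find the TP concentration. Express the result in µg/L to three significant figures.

1.60 µg/L

Outflow Q = 0.163 m³/s × 3.156e+07 s/yr = 5.144e+06 m³/yr.
Steady-state CSTR mass balance: W = Q·C + k·V·C, so C = W/(Q + kV).
Q + kV = 5.144e+06 + 1.7·7.93e+08 = 1.353e+09 m³/yr.
C = 2170/1.353e+09 = 1.604e-06 kg/m³ = 0.001604 mg/L = 1.604 µg/L.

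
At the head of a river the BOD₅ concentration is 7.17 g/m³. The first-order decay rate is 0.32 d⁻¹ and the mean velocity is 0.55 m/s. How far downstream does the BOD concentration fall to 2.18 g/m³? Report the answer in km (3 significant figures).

177 km

From C = C₀·e^(−kt), t = ln(C₀/C)/k = ln(7.17/2.18)/0.32 = 1.191/0.32 = 3.721 d.
Distance = v·t = 0.55 m/s × 3.215e+05 s = 1.768e+05 m = 176.8 km.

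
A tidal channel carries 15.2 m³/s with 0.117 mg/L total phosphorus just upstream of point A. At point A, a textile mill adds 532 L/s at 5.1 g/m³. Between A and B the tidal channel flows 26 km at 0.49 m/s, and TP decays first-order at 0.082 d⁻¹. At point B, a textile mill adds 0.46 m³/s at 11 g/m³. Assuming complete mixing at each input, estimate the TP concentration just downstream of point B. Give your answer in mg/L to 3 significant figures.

0.576 mg/L

532 L/s = 0.532 m³/s.
After input A: C = (15.2·0.117 + 0.532·5.1) / 15.73 = 0.2855 mg/L.
Over the 26 km reach to input B (t = 5.306e+04 s = 0.6141 d), decay gives C = 0.2855·exp(−0.082·0.6141) = 0.2715 mg/L.
After input B: C = (15.73·0.2715 + 0.46·11) / 16.19 = 0.5763 mg/L.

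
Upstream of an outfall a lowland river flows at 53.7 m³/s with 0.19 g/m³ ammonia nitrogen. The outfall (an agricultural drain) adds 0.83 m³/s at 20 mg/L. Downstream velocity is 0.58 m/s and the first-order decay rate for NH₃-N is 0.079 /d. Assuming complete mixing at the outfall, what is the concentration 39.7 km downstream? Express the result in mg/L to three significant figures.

0.462 mg/L

After complete mixing, C₀ = (0.83·20 + 53.7·0.19) / 54.53 = 0.4915 mg/L.
Travel time t = 3.97e+04 m / 0.58 m/s = 6.845e+04 s = 0.7922 d.
C = 0.4915·exp(−0.079·0.7922) = 0.4915·0.9393 = 0.4617 mg/L.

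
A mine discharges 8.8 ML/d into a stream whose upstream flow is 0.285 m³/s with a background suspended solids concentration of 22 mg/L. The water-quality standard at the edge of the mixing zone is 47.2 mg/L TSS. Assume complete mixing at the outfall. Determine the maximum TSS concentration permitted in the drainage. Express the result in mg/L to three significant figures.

8.8 ML/d = 0.1019 m³/s.
Mass balance: 47.2·0.3869 = 0.1019·Cₑ + 0.285·22.
Cₑ = (18.26 − 6.27) / 0.1019 = 117.7 mg/L.

118 mg/L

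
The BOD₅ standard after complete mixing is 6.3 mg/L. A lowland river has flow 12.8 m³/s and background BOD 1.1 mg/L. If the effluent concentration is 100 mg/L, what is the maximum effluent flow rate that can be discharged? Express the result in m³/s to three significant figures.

0.710 m³/s

Mass balance at complete mixing: C_std·(Q_w + Q_r) = Q_w·C_e + Q_r·C_b.
Rearranging, Q_w = Q_r·(C_std − C_b)/(C_e − C_std) = 12.8·(6.3 − 1.1) / (100 − 6.3) = 0.7104 m³/s.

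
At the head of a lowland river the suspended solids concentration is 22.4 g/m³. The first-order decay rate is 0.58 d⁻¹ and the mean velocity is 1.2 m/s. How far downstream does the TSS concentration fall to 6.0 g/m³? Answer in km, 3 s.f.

235 km

From C = C₀·e^(−kt), t = ln(C₀/C)/k = ln(22.4/6.0)/0.58 = 1.317/0.58 = 2.271 d.
Distance = v·t = 1.2 m/s × 1.962e+05 s = 2.355e+05 m = 235.5 km.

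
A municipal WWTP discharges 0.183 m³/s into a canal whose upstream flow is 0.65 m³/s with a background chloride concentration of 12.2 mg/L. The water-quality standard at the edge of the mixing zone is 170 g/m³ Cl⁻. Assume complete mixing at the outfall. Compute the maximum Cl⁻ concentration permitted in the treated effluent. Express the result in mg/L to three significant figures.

730 mg/L

Mass balance: 170·0.833 = 0.183·Cₑ + 0.65·12.2.
Cₑ = (141.6 − 7.93) / 0.183 = 730.5 mg/L.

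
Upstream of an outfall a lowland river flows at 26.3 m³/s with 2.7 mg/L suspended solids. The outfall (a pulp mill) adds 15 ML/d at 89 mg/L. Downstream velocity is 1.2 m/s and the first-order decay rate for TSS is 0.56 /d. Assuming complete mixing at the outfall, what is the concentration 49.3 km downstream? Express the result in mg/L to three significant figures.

15 ML/d = 0.1736 m³/s.
After complete mixing, C₀ = (0.1736·89 + 26.3·2.7) / 26.47 = 3.266 mg/L.
Travel time t = 4.93e+04 m / 1.2 m/s = 4.108e+04 s = 0.4755 d.
C = 3.266·exp(−0.56·0.4755) = 3.266·0.7662 = 2.502 mg/L.

2.50 mg/L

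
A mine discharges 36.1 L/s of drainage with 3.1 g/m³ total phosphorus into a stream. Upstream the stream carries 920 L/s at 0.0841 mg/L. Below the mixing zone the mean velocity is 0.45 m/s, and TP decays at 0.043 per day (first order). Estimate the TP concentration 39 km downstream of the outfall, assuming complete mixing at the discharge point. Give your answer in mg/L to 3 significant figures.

36.1 L/s = 0.0361 m³/s.
920 L/s = 0.92 m³/s.
After complete mixing, C₀ = (0.0361·3.1 + 0.92·0.0841) / 0.9561 = 0.198 mg/L.
Travel time t = 3.9e+04 m / 0.45 m/s = 8.667e+04 s = 1.003 d.
C = 0.198·exp(−0.043·1.003) = 0.198·0.9578 = 0.1896 mg/L.

0.190 mg/L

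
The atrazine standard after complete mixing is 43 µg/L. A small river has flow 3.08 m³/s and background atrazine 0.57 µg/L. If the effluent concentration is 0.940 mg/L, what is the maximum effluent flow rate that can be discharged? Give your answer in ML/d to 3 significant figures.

12.6 ML/d

0.57 µg/L = 0.00057 mg/L.
43 µg/L = 0.043 mg/L.
Mass balance at complete mixing: C_std·(Q_w + Q_r) = Q_w·C_e + Q_r·C_b.
Rearranging, Q_w = Q_r·(C_std − C_b)/(C_e − C_std) = 3.08·(0.043 − 0.00057) / (0.94 − 0.043) = 0.1457 m³/s.
= 12.59 ML/d.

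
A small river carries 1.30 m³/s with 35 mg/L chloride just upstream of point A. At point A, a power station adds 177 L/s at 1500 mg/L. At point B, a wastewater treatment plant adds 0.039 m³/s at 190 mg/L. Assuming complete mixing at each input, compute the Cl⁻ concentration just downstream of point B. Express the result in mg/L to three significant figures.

210 mg/L

177 L/s = 0.177 m³/s.
After input A: C = (1.3·35 + 0.177·1500) / 1.477 = 210.6 mg/L.
After input B: C = (1.477·210.6 + 0.039·190) / 1.516 = 210 mg/L.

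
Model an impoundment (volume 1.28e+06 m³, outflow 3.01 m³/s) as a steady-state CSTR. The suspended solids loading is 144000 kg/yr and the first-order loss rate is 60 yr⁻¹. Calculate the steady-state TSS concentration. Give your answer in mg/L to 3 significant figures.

Outflow Q = 3.01 m³/s × 3.156e+07 s/yr = 9.499e+07 m³/yr.
Steady-state CSTR mass balance: W = Q·C + k·V·C, so C = W/(Q + kV).
Q + kV = 9.499e+07 + 60·1.28e+06 = 1.718e+08 m³/yr.
C = 144000/1.718e+08 = 0.0008382 kg/m³ = 0.8382 mg/L.

0.838 mg/L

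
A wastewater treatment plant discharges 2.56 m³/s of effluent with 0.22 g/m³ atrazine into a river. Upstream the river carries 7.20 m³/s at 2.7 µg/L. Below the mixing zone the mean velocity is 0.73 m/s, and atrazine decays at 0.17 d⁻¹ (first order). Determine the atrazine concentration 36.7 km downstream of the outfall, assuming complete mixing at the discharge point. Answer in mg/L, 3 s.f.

0.0541 mg/L

2.7 µg/L = 0.0027 mg/L.
After complete mixing, C₀ = (2.56·0.22 + 7.2·0.0027) / 9.76 = 0.0597 mg/L.
Travel time t = 3.67e+04 m / 0.73 m/s = 5.027e+04 s = 0.5819 d.
C = 0.0597·exp(−0.17·0.5819) = 0.0597·0.9058 = 0.05407 mg/L.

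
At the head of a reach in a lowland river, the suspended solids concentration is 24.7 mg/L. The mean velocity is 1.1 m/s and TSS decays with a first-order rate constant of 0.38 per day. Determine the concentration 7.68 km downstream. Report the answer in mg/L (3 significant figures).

Travel time t = 7.68 km / 1.1 m/s = 7680/1.1 = 6982 s = 0.08081 d.
First-order decay: C = 24.7·exp(−0.38·0.08081) = 24.7·0.9698 = 23.95 mg/L.

24.0 mg/L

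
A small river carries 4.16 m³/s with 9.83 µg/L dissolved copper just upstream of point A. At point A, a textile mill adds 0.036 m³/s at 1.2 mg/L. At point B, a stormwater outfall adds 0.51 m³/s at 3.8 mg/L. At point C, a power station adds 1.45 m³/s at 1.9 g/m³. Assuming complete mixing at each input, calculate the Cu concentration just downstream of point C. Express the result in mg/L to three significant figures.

9.83 µg/L = 0.00983 mg/L.
After input A: C = (4.16·0.00983 + 0.036·1.2) / 4.196 = 0.02004 mg/L.
After input B: C = (4.196·0.02004 + 0.51·3.8) / 4.706 = 0.4297 mg/L.
After input C: C = (4.706·0.4297 + 1.45·1.9) / 6.156 = 0.776 mg/L.

0.776 mg/L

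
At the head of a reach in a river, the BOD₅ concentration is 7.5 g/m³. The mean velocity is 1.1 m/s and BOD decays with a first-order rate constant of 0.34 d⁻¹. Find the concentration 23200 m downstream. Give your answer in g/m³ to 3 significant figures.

6.90 g/m³

Travel time t = 23200 m / 1.1 m/s = 2.32e+04/1.1 = 2.109e+04 s = 0.2441 d.
First-order decay: C = 7.5·exp(−0.34·0.2441) = 7.5·0.9204 = 6.903 g/m³.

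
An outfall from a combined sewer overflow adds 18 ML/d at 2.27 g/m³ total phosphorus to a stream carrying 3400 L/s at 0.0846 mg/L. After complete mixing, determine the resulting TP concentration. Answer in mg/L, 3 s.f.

0.211 mg/L

18 ML/d = 0.2083 m³/s.
3400 L/s = 3.4 m³/s.
By mass balance at complete mixing, C = (0.2083·2.27 + 3.4·0.0846) / (0.2083 + 3.4) = 0.7606/3.608 = 0.2108 mg/L.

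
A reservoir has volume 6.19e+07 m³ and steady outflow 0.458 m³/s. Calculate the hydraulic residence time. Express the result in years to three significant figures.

4.28 yr

Q = 0.458 m³/s × 3.156e+07 s/yr = 1.445e+07 m³/yr.
Hydraulic residence time τ = V/Q = 6.19e+07/1.445e+07 = 4.283 yr.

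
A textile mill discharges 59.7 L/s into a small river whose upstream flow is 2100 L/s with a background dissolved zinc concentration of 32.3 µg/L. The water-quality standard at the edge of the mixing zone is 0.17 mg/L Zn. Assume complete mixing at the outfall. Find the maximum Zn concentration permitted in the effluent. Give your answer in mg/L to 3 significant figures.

5.01 mg/L

59.7 L/s = 0.0597 m³/s.
2100 L/s = 2.1 m³/s.
32.3 µg/L = 0.0323 mg/L.
Mass balance: 0.17·2.16 = 0.0597·Cₑ + 2.1·0.0323.
Cₑ = (0.3671 − 0.06783) / 0.0597 = 5.014 mg/L.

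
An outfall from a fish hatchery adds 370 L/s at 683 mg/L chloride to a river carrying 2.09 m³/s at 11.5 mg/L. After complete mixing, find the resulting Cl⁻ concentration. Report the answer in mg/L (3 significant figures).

370 L/s = 0.37 m³/s.
Conservation of mass across the mixing zone: C = (0.37·683 + 2.09·11.5) / (0.37 + 2.09) = 276.7/2.46 = 112.5 mg/L.

112 mg/L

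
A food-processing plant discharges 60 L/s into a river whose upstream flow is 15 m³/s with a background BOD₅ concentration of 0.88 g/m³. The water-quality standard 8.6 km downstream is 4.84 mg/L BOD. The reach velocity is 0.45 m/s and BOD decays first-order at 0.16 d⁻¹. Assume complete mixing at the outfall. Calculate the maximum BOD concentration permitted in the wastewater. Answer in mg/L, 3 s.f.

60 L/s = 0.06 m³/s.
Travel time to the compliance point: t = 8600/0.45 = 1.911e+04 s = 0.2212 d; decay factor exp(−0.16·0.2212) = 0.9652.
So the concentration just after mixing may be at most 4.84/0.9652 = 5.014 mg/L.
Mass balance: 5.014·15.06 = 0.06·Cₑ + 15·0.88.
Cₑ = (75.52 − 13.2) / 0.06 = 1039 mg/L.

1040 mg/L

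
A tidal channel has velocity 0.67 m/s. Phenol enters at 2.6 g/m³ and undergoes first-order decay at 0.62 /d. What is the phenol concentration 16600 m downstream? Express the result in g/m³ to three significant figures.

Travel time t = 16600 m / 0.67 m/s = 1.66e+04/0.67 = 2.478e+04 s = 0.2868 d.
First-order decay: C = 2.6·exp(−0.62·0.2868) = 2.6·0.8371 = 2.177 g/m³.

2.18 g/m³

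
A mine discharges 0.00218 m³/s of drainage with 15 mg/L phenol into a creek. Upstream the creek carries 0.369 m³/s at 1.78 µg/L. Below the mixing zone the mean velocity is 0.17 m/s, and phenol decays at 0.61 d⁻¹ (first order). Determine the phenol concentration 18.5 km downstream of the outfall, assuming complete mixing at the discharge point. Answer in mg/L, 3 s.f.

1.78 µg/L = 0.00178 mg/L.
After complete mixing, C₀ = (0.00218·15 + 0.369·0.00178) / 0.3712 = 0.08987 mg/L.
Travel time t = 1.85e+04 m / 0.17 m/s = 1.088e+05 s = 1.26 d.
C = 0.08987·exp(−0.61·1.26) = 0.08987·0.4638 = 0.04168 mg/L.

0.0417 mg/L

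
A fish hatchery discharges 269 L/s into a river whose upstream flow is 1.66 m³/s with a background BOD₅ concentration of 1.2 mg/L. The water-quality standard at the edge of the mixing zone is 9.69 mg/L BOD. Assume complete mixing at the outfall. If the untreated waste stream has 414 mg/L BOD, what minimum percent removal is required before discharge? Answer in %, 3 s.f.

85.0 %

269 L/s = 0.269 m³/s.
Mass balance: 9.69·1.929 = 0.269·Cₑ + 1.66·1.2.
Cₑ = (18.69 − 1.992) / 0.269 = 62.08 mg/L.
Required removal = 1 − 62.08/414 = 85 %.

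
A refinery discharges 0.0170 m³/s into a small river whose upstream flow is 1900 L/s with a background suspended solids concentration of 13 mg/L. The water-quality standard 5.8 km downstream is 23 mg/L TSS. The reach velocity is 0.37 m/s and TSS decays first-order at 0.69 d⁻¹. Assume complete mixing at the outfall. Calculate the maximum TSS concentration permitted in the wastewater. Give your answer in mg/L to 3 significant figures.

1490 mg/L

1900 L/s = 1.9 m³/s.
Travel time to the compliance point: t = 5800/0.37 = 1.568e+04 s = 0.1814 d; decay factor exp(−0.69·0.1814) = 0.8823.
So the concentration just after mixing may be at most 23/0.8823 = 26.07 mg/L.
Mass balance: 26.07·1.917 = 0.017·Cₑ + 1.9·13.
Cₑ = (49.97 − 24.7) / 0.017 = 1487 mg/L.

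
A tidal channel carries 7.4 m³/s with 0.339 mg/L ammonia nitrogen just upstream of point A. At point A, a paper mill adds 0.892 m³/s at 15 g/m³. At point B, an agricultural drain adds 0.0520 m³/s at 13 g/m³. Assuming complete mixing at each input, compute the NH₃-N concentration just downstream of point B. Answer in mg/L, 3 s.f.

After input A: C = (7.4·0.339 + 0.892·15) / 8.292 = 1.916 mg/L.
After input B: C = (8.292·1.916 + 0.052·13) / 8.344 = 1.985 mg/L.

1.99 mg/L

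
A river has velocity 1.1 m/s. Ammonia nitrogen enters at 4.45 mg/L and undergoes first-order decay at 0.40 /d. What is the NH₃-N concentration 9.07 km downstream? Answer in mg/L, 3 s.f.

4.28 mg/L

Travel time t = 9.07 km / 1.1 m/s = 9070/1.1 = 8245 s = 0.09543 d.
First-order decay: C = 4.45·exp(−0.40·0.09543) = 4.45·0.9625 = 4.283 mg/L.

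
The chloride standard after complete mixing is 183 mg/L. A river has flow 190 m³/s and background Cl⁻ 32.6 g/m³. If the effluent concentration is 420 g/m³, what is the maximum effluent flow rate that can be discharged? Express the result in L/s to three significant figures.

121000 L/s

Mass balance at complete mixing: C_std·(Q_w + Q_r) = Q_w·C_e + Q_r·C_b.
Rearranging, Q_w = Q_r·(C_std − C_b)/(C_e − C_std) = 190·(183 − 32.6) / (420 − 183) = 120.6 m³/s.
= 1.206e+05 L/s.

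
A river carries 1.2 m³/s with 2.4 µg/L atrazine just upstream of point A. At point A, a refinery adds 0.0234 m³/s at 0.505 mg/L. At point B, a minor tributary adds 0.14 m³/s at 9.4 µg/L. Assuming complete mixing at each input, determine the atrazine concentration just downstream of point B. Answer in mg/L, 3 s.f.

2.4 µg/L = 0.0024 mg/L.
After input A: C = (1.2·0.0024 + 0.0234·0.505) / 1.223 = 0.01201 mg/L.
9.4 µg/L = 0.0094 mg/L.
After input B: C = (1.223·0.01201 + 0.14·0.0094) / 1.363 = 0.01174 mg/L.

0.0117 mg/L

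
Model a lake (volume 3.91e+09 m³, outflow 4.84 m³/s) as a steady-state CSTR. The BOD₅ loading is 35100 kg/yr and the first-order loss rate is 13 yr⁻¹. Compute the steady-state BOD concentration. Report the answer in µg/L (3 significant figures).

Outflow Q = 4.84 m³/s × 3.156e+07 s/yr = 1.527e+08 m³/yr.
Steady-state CSTR mass balance: W = Q·C + k·V·C, so C = W/(Q + kV).
Q + kV = 1.527e+08 + 13·3.91e+09 = 5.098e+10 m³/yr.
C = 35100/5.098e+10 = 6.885e-07 kg/m³ = 0.0006885 mg/L = 0.6885 µg/L.

0.688 µg/L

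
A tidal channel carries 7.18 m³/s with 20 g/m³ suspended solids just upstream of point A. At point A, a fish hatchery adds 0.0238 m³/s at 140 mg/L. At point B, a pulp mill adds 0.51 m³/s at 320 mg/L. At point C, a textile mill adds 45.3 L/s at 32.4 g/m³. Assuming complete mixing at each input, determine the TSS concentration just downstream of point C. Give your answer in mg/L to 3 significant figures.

40.2 mg/L

After input A: C = (7.18·20 + 0.0238·140) / 7.204 = 20.4 mg/L.
After input B: C = (7.204·20.4 + 0.51·320) / 7.714 = 40.2 mg/L.
45.3 L/s = 0.0453 m³/s.
After input C: C = (7.714·40.2 + 0.0453·32.4) / 7.759 = 40.16 mg/L.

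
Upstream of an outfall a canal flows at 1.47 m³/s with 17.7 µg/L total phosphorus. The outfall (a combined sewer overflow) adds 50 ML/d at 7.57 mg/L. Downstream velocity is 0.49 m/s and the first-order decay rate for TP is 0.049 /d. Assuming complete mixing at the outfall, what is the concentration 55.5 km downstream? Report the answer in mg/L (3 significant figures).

50 ML/d = 0.5787 m³/s.
17.7 µg/L = 0.0177 mg/L.
After complete mixing, C₀ = (0.5787·7.57 + 1.47·0.0177) / 2.049 = 2.151 mg/L.
Travel time t = 5.55e+04 m / 0.49 m/s = 1.133e+05 s = 1.311 d.
C = 2.151·exp(−0.049·1.311) = 2.151·0.9378 = 2.017 mg/L.

2.02 mg/L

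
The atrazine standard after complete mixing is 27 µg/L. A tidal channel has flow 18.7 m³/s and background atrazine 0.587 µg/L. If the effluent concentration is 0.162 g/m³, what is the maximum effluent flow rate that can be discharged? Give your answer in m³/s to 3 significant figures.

3.66 m³/s

0.587 µg/L = 0.000587 mg/L.
27 µg/L = 0.027 mg/L.
Mass balance at complete mixing: C_std·(Q_w + Q_r) = Q_w·C_e + Q_r·C_b.
Rearranging, Q_w = Q_r·(C_std − C_b)/(C_e − C_std) = 18.7·(0.027 − 0.000587) / (0.162 − 0.027) = 3.659 m³/s.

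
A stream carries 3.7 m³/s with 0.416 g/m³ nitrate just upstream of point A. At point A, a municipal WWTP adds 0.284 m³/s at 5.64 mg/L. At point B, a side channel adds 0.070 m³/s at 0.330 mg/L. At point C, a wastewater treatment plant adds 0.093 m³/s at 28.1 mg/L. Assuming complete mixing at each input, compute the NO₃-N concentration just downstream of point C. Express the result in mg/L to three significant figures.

After input A: C = (3.7·0.416 + 0.284·5.64) / 3.984 = 0.7884 mg/L.
After input B: C = (3.984·0.7884 + 0.07·0.33) / 4.054 = 0.7805 mg/L.
After input C: C = (4.054·0.7805 + 0.093·28.1) / 4.147 = 1.393 mg/L.

1.39 mg/L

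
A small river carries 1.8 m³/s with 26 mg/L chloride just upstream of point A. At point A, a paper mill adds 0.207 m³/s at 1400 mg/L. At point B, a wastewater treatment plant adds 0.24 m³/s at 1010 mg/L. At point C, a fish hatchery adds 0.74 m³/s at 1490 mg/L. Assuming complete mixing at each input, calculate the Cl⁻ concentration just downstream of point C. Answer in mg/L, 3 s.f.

After input A: C = (1.8·26 + 0.207·1400) / 2.007 = 167.7 mg/L.
After input B: C = (2.007·167.7 + 0.24·1010) / 2.247 = 257.7 mg/L.
After input C: C = (2.247·257.7 + 0.74·1490) / 2.987 = 563 mg/L.

563 mg/L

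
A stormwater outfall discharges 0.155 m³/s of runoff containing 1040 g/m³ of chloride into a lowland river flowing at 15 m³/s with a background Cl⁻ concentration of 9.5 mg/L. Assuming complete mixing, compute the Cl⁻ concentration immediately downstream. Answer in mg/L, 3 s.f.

20.0 mg/L

Conservation of mass across the mixing zone: C = (0.155·1040 + 15·9.5) / (0.155 + 15) = 303.7/15.15 = 20.04 mg/L.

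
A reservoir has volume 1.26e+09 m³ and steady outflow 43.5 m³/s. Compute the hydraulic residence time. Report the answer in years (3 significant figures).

Q = 43.5 m³/s × 3.156e+07 s/yr = 1.373e+09 m³/yr.
Hydraulic residence time τ = V/Q = 1.26e+09/1.373e+09 = 0.9179 yr.

0.918 yr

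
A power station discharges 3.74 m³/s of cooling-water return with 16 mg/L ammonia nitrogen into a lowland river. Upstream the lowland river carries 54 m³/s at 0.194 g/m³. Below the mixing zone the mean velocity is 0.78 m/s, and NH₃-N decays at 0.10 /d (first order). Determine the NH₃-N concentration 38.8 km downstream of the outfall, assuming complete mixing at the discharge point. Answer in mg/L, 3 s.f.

After complete mixing, C₀ = (3.74·16 + 54·0.194) / 57.74 = 1.218 mg/L.
Travel time t = 3.88e+04 m / 0.78 m/s = 4.974e+04 s = 0.5757 d.
C = 1.218·exp(−0.10·0.5757) = 1.218·0.9441 = 1.15 mg/L.

1.15 mg/L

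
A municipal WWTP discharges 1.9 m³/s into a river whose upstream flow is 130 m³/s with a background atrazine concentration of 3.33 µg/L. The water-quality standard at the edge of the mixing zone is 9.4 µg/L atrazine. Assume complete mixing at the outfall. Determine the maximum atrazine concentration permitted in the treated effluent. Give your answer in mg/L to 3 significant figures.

0.425 mg/L

3.33 µg/L = 0.00333 mg/L.
9.4 µg/L = 0.0094 mg/L.
Mass balance: 0.0094·131.9 = 1.9·Cₑ + 130·0.00333.
Cₑ = (1.24 − 0.4329) / 1.9 = 0.4247 mg/L.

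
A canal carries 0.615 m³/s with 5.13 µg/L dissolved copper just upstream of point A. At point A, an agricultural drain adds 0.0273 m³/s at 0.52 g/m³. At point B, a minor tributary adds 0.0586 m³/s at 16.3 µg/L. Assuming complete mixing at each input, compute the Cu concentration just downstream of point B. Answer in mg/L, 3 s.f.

0.0261 mg/L

5.13 µg/L = 0.00513 mg/L.
After input A: C = (0.615·0.00513 + 0.0273·0.52) / 0.6423 = 0.02701 mg/L.
16.3 µg/L = 0.0163 mg/L.
After input B: C = (0.6423·0.02701 + 0.0586·0.0163) / 0.7009 = 0.02612 mg/L.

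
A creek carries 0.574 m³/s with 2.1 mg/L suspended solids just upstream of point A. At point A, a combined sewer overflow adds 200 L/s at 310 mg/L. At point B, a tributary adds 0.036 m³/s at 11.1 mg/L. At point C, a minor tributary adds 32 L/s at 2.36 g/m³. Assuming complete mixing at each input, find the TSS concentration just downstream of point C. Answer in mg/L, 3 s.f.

75.6 mg/L

200 L/s = 0.2 m³/s.
After input A: C = (0.574·2.1 + 0.2·310) / 0.774 = 81.66 mg/L.
After input B: C = (0.774·81.66 + 0.036·11.1) / 0.81 = 78.52 mg/L.
32 L/s = 0.032 m³/s.
After input C: C = (0.81·78.52 + 0.032·2.36) / 0.842 = 75.63 mg/L.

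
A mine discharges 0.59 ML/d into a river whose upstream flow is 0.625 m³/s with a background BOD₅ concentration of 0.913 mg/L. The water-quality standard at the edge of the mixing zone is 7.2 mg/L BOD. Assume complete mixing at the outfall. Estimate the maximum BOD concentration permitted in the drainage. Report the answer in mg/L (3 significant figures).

0.59 ML/d = 0.006829 m³/s.
Mass balance: 7.2·0.6318 = 0.006829·Cₑ + 0.625·0.913.
Cₑ = (4.549 − 0.5706) / 0.006829 = 582.6 mg/L.

583 mg/L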